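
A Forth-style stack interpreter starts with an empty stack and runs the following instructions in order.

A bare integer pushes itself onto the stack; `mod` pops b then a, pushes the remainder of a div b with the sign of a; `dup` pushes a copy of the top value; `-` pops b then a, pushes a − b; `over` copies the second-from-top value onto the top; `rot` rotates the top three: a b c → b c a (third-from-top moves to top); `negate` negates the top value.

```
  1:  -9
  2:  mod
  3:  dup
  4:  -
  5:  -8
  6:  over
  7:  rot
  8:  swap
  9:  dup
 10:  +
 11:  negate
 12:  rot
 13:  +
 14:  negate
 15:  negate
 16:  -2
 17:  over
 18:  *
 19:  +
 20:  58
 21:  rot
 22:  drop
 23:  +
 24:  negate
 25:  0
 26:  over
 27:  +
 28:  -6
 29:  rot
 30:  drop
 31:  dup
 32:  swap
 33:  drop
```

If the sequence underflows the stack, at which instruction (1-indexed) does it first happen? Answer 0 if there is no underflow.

-9 -> [-9]
mod  — needs 2 operands, stack has 1 → underflow

2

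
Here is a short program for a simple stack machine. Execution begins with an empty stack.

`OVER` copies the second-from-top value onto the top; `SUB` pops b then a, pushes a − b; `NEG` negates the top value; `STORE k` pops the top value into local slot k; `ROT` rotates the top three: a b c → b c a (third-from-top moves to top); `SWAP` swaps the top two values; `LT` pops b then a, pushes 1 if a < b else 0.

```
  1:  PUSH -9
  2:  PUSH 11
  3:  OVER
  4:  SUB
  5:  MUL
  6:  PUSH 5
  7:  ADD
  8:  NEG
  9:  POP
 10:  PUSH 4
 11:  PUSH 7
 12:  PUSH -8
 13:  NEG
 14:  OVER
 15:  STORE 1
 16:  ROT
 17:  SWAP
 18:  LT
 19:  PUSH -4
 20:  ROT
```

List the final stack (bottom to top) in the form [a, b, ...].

PUSH -9 : -9
PUSH 11 : -9 11
OVER    : -9 11 -9
SUB     : -9 20
MUL     : -180
PUSH 5  : -180 5
ADD     : -175
NEG     : 175
POP     : (empty)
PUSH 4  : 4
PUSH 7  : 4 7
PUSH -8 : 4 7 -8
NEG     : 4 7 8
OVER    : 4 7 8 7
STORE 1 : 4 7 8
ROT     : 7 8 4
SWAP    : 7 4 8
LT      : 7 1
PUSH -4 : 7 1 -4
ROT     : 1 -4 7

[1, -4, 7]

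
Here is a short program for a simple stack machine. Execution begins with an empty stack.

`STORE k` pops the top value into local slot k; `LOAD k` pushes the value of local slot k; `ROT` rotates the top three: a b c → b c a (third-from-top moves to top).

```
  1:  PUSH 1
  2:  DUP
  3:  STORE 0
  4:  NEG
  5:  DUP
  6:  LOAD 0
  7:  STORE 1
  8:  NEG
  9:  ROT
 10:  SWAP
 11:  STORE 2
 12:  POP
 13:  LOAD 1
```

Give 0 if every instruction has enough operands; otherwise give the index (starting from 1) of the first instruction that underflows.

9

PUSH 1  -> [1]
DUP     -> [1, 1]
STORE 0 -> [1]
NEG     -> [-1]
DUP     -> [-1, -1]
LOAD 0  -> [-1, -1, 1]
STORE 1 -> [-1, -1]
NEG     -> [-1, 1]
ROT  — needs 3 operands, stack has 2 → underflow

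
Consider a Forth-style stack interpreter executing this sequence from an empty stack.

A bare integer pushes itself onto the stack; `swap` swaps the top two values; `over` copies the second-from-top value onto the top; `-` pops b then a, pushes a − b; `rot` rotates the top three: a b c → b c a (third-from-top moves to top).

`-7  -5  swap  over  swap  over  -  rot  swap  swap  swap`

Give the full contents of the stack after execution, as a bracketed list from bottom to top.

[-5, -5, -2]

-7   : -7
-5   : -7 -5
swap : -5 -7
over : -5 -7 -5
swap : -5 -5 -7
over : -5 -5 -7 -5
-    : -5 -5 -2
rot  : -5 -2 -5
swap : -5 -5 -2
swap : -5 -2 -5
swap : -5 -5 -2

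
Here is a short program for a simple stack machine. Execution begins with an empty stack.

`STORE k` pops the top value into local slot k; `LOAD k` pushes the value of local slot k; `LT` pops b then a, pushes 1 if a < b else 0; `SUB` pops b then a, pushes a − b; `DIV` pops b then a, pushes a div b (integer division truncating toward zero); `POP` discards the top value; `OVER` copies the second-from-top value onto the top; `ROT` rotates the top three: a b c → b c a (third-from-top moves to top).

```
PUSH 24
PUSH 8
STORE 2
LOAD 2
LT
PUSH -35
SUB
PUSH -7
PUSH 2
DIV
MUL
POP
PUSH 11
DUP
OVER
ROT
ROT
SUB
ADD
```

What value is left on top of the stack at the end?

11

PUSH 24  -> 24
PUSH 8   -> 24 8
STORE 2  -> 24
LOAD 2   -> 24 8
LT       -> 0
PUSH -35 -> 0 -35
SUB      -> 35
PUSH -7  -> 35 -7
PUSH 2   -> 35 -7 2
DIV      -> 35 -3
MUL      -> -105
POP      -> (empty)
PUSH 11  -> 11
DUP      -> 11 11
OVER     -> 11 11 11
ROT      -> 11 11 11
ROT      -> 11 11 11
SUB      -> 11 0
ADD      -> 11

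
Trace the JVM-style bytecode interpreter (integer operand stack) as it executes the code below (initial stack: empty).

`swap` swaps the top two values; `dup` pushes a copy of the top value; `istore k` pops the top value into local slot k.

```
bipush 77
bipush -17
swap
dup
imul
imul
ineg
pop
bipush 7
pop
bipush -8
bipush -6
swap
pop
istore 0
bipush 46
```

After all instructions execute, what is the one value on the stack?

46

bipush 77  → [77]
bipush -17 → [77, -17]
swap       → [-17, 77]
dup        → [-17, 77, 77]
imul       → [-17, 5929]
imul       → [-100793]
ineg       → [100793]
pop        → []
bipush 7   → [7]
pop        → []
bipush -8  → [-8]
bipush -6  → [-8, -6]
swap       → [-6, -8]
pop        → [-6]
istore 0   → []
bipush 46  → [46]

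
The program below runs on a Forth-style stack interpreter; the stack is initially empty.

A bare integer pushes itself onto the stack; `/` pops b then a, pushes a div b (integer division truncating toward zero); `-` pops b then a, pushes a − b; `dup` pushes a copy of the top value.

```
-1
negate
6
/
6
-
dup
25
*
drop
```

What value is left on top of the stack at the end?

-6

-1     : -1
negate : 1
6      : 1 6
/      : 0
6      : 0 6
-      : -6
dup    : -6 -6
25     : -6 -6 25
*      : -6 -150
drop   : -6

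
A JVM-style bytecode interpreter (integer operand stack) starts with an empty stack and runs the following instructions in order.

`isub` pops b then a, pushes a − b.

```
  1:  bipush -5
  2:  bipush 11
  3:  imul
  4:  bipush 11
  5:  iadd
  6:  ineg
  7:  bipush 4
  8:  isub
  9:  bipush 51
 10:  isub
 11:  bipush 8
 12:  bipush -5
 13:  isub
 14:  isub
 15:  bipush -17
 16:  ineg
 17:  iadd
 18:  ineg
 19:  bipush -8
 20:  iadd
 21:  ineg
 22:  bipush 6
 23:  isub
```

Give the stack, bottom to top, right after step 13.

bipush -5  -5
bipush 11  -5 11
imul       -55
bipush 11  -55 11
iadd       -44
ineg       44
bipush 4   44 4
isub       40
bipush 51  40 51
isub       -11
bipush 8   -11 8
bipush -5  -11 8 -5
isub       -11 13

[-11, 13]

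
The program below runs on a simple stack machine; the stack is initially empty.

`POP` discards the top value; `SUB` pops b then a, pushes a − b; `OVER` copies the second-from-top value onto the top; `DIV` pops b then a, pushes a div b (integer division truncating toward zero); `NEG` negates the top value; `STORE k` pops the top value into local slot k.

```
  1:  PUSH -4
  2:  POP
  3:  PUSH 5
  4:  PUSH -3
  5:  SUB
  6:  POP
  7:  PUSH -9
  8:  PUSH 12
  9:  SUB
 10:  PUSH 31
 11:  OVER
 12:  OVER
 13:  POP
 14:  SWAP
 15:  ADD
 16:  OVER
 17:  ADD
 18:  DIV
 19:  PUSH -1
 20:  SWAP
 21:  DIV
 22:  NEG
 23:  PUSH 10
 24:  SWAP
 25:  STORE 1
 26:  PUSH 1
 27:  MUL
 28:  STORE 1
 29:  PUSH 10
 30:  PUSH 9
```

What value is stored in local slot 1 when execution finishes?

10

PUSH -4 -> [-4]
POP     -> []
PUSH 5  -> [5]
PUSH -3 -> [5, -3]
SUB     -> [8]
POP     -> []
PUSH -9 -> [-9]
PUSH 12 -> [-9, 12]
SUB     -> [-21]
PUSH 31 -> [-21, 31]
OVER    -> [-21, 31, -21]
OVER    -> [-21, 31, -21, 31]
POP     -> [-21, 31, -21]
SWAP    -> [-21, -21, 31]
ADD     -> [-21, 10]
OVER    -> [-21, 10, -21]
ADD     -> [-21, -11]
DIV     -> [1]
PUSH -1 -> [1, -1]
SWAP    -> [-1, 1]
DIV     -> [-1]
NEG     -> [1]
PUSH 10 -> [1, 10]
SWAP    -> [10, 1]
STORE 1 -> [10]
PUSH 1  -> [10, 1]
MUL     -> [10]
STORE 1 -> []
PUSH 10 -> [10]
PUSH 9  -> [10, 9]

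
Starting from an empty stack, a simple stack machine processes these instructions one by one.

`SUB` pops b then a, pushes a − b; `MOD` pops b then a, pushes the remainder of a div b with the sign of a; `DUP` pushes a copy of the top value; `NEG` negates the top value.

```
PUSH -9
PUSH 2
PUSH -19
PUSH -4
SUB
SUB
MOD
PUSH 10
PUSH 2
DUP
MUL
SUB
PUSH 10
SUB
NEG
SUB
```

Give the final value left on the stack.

-13

PUSH -9  → -9
PUSH 2   → -9 2
PUSH -19 → -9 2 -19
PUSH -4  → -9 2 -19 -4
SUB      → -9 2 -15
SUB      → -9 17
MOD      → -9
PUSH 10  → -9 10
PUSH 2   → -9 10 2
DUP      → -9 10 2 2
MUL      → -9 10 4
SUB      → -9 6
PUSH 10  → -9 6 10
SUB      → -9 -4
NEG      → -9 4
SUB      → -13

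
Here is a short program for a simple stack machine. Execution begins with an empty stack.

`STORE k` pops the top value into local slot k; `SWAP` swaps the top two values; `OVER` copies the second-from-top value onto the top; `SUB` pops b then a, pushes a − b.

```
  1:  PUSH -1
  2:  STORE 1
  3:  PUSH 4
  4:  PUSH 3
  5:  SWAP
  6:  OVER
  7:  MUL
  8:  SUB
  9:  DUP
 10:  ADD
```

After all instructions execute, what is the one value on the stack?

PUSH -1 : -1
STORE 1 : (empty)
PUSH 4  : 4
PUSH 3  : 4 3
SWAP    : 3 4
OVER    : 3 4 3
MUL     : 3 12
SUB     : -9
DUP     : -9 -9
ADD     : -18

-18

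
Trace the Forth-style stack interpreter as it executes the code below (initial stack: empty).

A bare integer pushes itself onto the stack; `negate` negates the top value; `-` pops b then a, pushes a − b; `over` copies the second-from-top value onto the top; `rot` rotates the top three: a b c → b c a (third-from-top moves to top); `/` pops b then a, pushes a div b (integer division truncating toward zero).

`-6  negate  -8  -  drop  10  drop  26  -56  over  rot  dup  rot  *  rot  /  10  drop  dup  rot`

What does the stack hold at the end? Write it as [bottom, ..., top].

[-12, -12, 26]

-6     → [-6]
negate → [6]
-8     → [6, -8]
-      → [14]
drop   → []
10     → [10]
drop   → []
26     → [26]
-56    → [26, -56]
over   → [26, -56, 26]
rot    → [-56, 26, 26]
dup    → [-56, 26, 26, 26]
rot    → [-56, 26, 26, 26]
*      → [-56, 26, 676]
rot    → [26, 676, -56]
/      → [26, -12]
10     → [26, -12, 10]
drop   → [26, -12]
dup    → [26, -12, -12]
rot    → [-12, -12, 26]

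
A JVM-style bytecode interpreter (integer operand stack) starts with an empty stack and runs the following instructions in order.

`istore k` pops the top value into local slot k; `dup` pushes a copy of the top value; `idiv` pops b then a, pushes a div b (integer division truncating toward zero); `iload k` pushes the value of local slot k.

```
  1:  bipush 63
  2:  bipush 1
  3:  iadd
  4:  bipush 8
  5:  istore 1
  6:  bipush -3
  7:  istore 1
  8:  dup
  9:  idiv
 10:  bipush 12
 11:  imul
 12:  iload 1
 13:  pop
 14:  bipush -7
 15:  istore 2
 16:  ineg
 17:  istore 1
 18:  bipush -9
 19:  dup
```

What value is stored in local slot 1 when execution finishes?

bipush 63  63
bipush 1   63 1
iadd       64
bipush 8   64 8
istore 1   64
bipush -3  64 -3
istore 1   64
dup        64 64
idiv       1
bipush 12  1 12
imul       12
iload 1    12 -3
pop        12
bipush -7  12 -7
istore 2   12
ineg       -12
istore 1   (empty)
bipush -9  -9
dup        -9 -9

-12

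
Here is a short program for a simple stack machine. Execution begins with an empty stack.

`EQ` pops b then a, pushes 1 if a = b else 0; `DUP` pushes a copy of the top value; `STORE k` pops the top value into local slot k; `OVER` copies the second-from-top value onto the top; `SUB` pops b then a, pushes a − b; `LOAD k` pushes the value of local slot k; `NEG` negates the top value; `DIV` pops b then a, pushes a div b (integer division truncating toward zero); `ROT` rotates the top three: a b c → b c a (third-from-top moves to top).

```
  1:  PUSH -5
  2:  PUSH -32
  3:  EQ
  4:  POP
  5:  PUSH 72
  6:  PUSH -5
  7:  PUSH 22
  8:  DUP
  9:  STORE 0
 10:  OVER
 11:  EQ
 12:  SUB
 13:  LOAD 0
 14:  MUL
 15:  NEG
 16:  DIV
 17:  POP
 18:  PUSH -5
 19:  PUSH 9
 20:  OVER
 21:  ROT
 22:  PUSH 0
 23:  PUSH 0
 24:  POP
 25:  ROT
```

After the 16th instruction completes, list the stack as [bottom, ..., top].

[0]

PUSH -5  -> [-5]
PUSH -32 -> [-5, -32]
EQ       -> [0]
POP      -> []
PUSH 72  -> [72]
PUSH -5  -> [72, -5]
PUSH 22  -> [72, -5, 22]
DUP      -> [72, -5, 22, 22]
STORE 0  -> [72, -5, 22]
OVER     -> [72, -5, 22, -5]
EQ       -> [72, -5, 0]
SUB      -> [72, -5]
LOAD 0   -> [72, -5, 22]
MUL      -> [72, -110]
NEG      -> [72, 110]
DIV      -> [0]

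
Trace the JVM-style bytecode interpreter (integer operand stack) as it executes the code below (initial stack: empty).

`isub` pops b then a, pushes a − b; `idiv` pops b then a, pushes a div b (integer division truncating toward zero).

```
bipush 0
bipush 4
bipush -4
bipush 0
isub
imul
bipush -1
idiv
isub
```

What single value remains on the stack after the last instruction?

-16

bipush 0   0
bipush 4   0 4
bipush -4  0 4 -4
bipush 0   0 4 -4 0
isub       0 4 -4
imul       0 -16
bipush -1  0 -16 -1
idiv       0 16
isub       -16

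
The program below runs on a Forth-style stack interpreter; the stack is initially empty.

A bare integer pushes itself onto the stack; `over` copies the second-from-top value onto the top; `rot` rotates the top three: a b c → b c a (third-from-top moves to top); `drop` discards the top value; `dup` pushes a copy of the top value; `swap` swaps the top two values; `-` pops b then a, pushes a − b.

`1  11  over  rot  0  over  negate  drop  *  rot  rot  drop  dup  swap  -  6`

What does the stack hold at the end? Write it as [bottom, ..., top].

[0, 0, 6]

1       [1]
11      [1, 11]
over    [1, 11, 1]
rot     [11, 1, 1]
0       [11, 1, 1, 0]
over    [11, 1, 1, 0, 1]
negate  [11, 1, 1, 0, -1]
drop    [11, 1, 1, 0]
*       [11, 1, 0]
rot     [1, 0, 11]
rot     [0, 11, 1]
drop    [0, 11]
dup     [0, 11, 11]
swap    [0, 11, 11]
-       [0, 0]
6       [0, 0, 6]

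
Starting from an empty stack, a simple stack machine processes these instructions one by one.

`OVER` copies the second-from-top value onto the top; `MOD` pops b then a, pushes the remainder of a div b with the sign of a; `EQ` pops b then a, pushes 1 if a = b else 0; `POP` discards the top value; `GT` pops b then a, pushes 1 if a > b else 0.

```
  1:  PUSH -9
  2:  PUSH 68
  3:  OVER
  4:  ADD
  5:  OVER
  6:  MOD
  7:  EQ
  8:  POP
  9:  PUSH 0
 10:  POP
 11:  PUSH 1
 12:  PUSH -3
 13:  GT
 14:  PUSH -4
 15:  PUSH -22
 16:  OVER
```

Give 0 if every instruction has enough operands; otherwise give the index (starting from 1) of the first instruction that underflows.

PUSH -9  : [-9]
PUSH 68  : [-9, 68]
OVER     : [-9, 68, -9]
ADD      : [-9, 59]
OVER     : [-9, 59, -9]
MOD      : [-9, 5]
EQ       : [0]
POP      : []
PUSH 0   : [0]
POP      : []
PUSH 1   : [1]
PUSH -3  : [1, -3]
GT       : [1]
PUSH -4  : [1, -4]
PUSH -22 : [1, -4, -22]
OVER     : [1, -4, -22, -4]

0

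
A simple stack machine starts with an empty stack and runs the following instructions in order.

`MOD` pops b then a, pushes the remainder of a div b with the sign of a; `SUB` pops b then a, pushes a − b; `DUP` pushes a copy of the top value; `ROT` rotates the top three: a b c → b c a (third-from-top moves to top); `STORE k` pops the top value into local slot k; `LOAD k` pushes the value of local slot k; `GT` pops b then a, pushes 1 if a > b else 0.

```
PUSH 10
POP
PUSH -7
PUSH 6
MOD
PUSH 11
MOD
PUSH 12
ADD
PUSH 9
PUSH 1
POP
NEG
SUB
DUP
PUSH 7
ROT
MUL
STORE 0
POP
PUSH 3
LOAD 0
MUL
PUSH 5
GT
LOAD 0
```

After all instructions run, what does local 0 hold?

140

PUSH 10 : 10
POP     : (empty)
PUSH -7 : -7
PUSH 6  : -7 6
MOD     : -1
PUSH 11 : -1 11
MOD     : -1
PUSH 12 : -1 12
ADD     : 11
PUSH 9  : 11 9
PUSH 1  : 11 9 1
POP     : 11 9
NEG     : 11 -9
SUB     : 20
DUP     : 20 20
PUSH 7  : 20 20 7
ROT     : 20 7 20
MUL     : 20 140
STORE 0 : 20
POP     : (empty)
PUSH 3  : 3
LOAD 0  : 3 140
MUL     : 420
PUSH 5  : 420 5
GT      : 1
LOAD 0  : 1 140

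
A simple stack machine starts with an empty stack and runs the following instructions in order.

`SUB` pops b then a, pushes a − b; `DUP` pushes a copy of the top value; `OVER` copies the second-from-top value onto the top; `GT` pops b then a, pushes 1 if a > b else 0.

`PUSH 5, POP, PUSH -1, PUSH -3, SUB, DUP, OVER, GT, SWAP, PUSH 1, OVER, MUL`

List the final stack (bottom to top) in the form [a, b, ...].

[0, 2, 2]

PUSH 5  -> [5]
POP     -> []
PUSH -1 -> [-1]
PUSH -3 -> [-1, -3]
SUB     -> [2]
DUP     -> [2, 2]
OVER    -> [2, 2, 2]
GT      -> [2, 0]
SWAP    -> [0, 2]
PUSH 1  -> [0, 2, 1]
OVER    -> [0, 2, 1, 2]
MUL     -> [0, 2, 2]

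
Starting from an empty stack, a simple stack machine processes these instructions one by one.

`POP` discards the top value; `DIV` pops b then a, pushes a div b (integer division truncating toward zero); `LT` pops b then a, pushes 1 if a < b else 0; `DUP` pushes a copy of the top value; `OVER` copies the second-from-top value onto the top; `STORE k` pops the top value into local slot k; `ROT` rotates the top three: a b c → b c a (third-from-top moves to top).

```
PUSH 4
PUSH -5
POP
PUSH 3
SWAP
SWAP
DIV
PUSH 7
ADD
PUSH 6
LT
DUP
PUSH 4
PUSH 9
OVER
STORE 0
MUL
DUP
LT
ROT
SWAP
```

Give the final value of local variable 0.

PUSH 4  → [4]
PUSH -5 → [4, -5]
POP     → [4]
PUSH 3  → [4, 3]
SWAP    → [3, 4]
SWAP    → [4, 3]
DIV     → [1]
PUSH 7  → [1, 7]
ADD     → [8]
PUSH 6  → [8, 6]
LT      → [0]
DUP     → [0, 0]
PUSH 4  → [0, 0, 4]
PUSH 9  → [0, 0, 4, 9]
OVER    → [0, 0, 4, 9, 4]
STORE 0 → [0, 0, 4, 9]
MUL     → [0, 0, 36]
DUP     → [0, 0, 36, 36]
LT      → [0, 0, 0]
ROT     → [0, 0, 0]
SWAP    → [0, 0, 0]

4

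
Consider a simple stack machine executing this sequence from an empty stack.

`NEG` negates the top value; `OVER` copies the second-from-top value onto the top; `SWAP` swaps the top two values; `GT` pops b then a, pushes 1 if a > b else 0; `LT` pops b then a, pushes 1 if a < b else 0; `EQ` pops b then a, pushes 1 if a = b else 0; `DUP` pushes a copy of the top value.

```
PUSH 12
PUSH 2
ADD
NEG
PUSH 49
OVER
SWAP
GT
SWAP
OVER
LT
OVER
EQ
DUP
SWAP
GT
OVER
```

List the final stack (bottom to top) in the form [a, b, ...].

[0, 0, 0]

PUSH 12  12
PUSH 2   12 2
ADD      14
NEG      -14
PUSH 49  -14 49
OVER     -14 49 -14
SWAP     -14 -14 49
GT       -14 0
SWAP     0 -14
OVER     0 -14 0
LT       0 1
OVER     0 1 0
EQ       0 0
DUP      0 0 0
SWAP     0 0 0
GT       0 0
OVER     0 0 0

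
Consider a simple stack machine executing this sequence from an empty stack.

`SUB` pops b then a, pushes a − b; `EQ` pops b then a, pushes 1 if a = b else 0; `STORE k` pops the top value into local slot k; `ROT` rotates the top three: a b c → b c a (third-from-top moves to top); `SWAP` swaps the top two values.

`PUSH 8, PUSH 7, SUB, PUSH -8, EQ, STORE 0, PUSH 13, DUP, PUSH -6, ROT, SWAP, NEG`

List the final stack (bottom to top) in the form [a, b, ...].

[13, 13, 6]

PUSH 8   8
PUSH 7   8 7
SUB      1
PUSH -8  1 -8
EQ       0
STORE 0  (empty)
PUSH 13  13
DUP      13 13
PUSH -6  13 13 -6
ROT      13 -6 13
SWAP     13 13 -6
NEG      13 13 6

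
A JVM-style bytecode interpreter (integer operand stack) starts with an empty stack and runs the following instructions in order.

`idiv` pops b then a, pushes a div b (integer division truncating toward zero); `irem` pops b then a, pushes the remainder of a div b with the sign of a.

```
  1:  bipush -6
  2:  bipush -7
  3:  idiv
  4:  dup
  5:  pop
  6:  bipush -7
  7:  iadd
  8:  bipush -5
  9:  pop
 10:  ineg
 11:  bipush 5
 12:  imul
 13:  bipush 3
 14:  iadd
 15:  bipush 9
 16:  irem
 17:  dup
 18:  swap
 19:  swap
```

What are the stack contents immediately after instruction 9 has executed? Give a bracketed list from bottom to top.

[-7]

bipush -6 -> -6
bipush -7 -> -6 -7
idiv      -> 0
dup       -> 0 0
pop       -> 0
bipush -7 -> 0 -7
iadd      -> -7
bipush -5 -> -7 -5
pop       -> -7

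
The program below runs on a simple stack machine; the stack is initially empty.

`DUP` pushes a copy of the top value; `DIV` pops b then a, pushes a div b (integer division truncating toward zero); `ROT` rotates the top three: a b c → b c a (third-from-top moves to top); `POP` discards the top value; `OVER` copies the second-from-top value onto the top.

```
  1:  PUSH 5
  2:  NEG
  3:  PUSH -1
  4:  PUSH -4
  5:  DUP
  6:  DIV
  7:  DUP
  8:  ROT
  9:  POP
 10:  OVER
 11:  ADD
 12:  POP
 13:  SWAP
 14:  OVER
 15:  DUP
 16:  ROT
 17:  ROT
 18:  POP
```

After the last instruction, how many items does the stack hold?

3

PUSH 5   [5]
NEG      [-5]
PUSH -1  [-5, -1]
PUSH -4  [-5, -1, -4]
DUP      [-5, -1, -4, -4]
DIV      [-5, -1, 1]
DUP      [-5, -1, 1, 1]
ROT      [-5, 1, 1, -1]
POP      [-5, 1, 1]
OVER     [-5, 1, 1, 1]
ADD      [-5, 1, 2]
POP      [-5, 1]
SWAP     [1, -5]
OVER     [1, -5, 1]
DUP      [1, -5, 1, 1]
ROT      [1, 1, 1, -5]
ROT      [1, 1, -5, 1]
POP      [1, 1, -5]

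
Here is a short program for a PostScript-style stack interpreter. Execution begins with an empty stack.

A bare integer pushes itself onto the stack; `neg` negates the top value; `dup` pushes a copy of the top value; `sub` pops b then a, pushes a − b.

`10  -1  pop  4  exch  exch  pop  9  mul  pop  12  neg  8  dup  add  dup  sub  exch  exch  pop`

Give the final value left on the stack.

-12

10   → 10
-1   → 10 -1
pop  → 10
4    → 10 4
exch → 4 10
exch → 10 4
pop  → 10
9    → 10 9
mul  → 90
pop  → (empty)
12   → 12
neg  → -12
8    → -12 8
dup  → -12 8 8
add  → -12 16
dup  → -12 16 16
sub  → -12 0
exch → 0 -12
exch → -12 0
pop  → -12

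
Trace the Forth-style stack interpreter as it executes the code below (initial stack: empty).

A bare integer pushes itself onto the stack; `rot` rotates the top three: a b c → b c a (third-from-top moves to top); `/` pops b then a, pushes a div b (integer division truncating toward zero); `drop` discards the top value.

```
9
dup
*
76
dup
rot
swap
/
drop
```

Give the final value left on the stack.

9    : 9
dup  : 9 9
*    : 81
76   : 81 76
dup  : 81 76 76
rot  : 76 76 81
swap : 76 81 76
/    : 76 1
drop : 76

76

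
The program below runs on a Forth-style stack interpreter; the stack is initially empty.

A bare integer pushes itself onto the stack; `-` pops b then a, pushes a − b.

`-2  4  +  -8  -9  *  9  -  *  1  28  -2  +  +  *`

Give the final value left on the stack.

-2 : [-2]
4  : [-2, 4]
+  : [2]
-8 : [2, -8]
-9 : [2, -8, -9]
*  : [2, 72]
9  : [2, 72, 9]
-  : [2, 63]
*  : [126]
1  : [126, 1]
28 : [126, 1, 28]
-2 : [126, 1, 28, -2]
+  : [126, 1, 26]
+  : [126, 27]
*  : [3402]

3402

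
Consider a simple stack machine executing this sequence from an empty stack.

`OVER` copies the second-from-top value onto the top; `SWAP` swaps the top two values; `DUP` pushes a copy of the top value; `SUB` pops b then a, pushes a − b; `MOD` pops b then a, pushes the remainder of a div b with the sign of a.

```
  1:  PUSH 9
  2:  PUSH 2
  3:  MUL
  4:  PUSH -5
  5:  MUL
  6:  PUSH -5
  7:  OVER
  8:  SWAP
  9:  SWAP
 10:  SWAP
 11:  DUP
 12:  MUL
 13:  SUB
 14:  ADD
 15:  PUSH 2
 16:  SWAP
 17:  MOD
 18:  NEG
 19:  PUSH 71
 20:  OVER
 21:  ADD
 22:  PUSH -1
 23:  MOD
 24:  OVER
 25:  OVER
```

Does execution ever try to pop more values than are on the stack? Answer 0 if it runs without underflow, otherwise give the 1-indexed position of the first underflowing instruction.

0

PUSH 9  → 9
PUSH 2  → 9 2
MUL     → 18
PUSH -5 → 18 -5
MUL     → -90
PUSH -5 → -90 -5
OVER    → -90 -5 -90
SWAP    → -90 -90 -5
SWAP    → -90 -5 -90
SWAP    → -90 -90 -5
DUP     → -90 -90 -5 -5
MUL     → -90 -90 25
SUB     → -90 -115
ADD     → -205
PUSH 2  → -205 2
SWAP    → 2 -205
MOD     → 2
NEG     → -2
PUSH 71 → -2 71
OVER    → -2 71 -2
ADD     → -2 69
PUSH -1 → -2 69 -1
MOD     → -2 0
OVER    → -2 0 -2
OVER    → -2 0 -2 0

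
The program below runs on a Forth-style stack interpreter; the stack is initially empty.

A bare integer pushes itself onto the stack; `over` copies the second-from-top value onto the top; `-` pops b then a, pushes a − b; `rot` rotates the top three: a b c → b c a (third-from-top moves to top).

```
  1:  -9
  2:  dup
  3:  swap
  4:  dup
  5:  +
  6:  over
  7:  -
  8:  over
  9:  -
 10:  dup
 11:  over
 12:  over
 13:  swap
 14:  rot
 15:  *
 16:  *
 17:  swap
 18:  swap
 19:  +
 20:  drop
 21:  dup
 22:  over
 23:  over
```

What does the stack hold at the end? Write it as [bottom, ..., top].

[-9, -9, -9, -9]

-9   : [-9]
dup  : [-9, -9]
swap : [-9, -9]
dup  : [-9, -9, -9]
+    : [-9, -18]
over : [-9, -18, -9]
-    : [-9, -9]
over : [-9, -9, -9]
-    : [-9, 0]
dup  : [-9, 0, 0]
over : [-9, 0, 0, 0]
over : [-9, 0, 0, 0, 0]
swap : [-9, 0, 0, 0, 0]
rot  : [-9, 0, 0, 0, 0]
*    : [-9, 0, 0, 0]
*    : [-9, 0, 0]
swap : [-9, 0, 0]
swap : [-9, 0, 0]
+    : [-9, 0]
drop : [-9]
dup  : [-9, -9]
over : [-9, -9, -9]
over : [-9, -9, -9, -9]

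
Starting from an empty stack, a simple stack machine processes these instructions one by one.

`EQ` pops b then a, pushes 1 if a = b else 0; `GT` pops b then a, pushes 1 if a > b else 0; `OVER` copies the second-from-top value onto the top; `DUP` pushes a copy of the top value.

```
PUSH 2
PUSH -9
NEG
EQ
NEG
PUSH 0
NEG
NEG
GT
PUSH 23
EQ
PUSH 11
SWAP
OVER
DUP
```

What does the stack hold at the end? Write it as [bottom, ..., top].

PUSH 2  → [2]
PUSH -9 → [2, -9]
NEG     → [2, 9]
EQ      → [0]
NEG     → [0]
PUSH 0  → [0, 0]
NEG     → [0, 0]
NEG     → [0, 0]
GT      → [0]
PUSH 23 → [0, 23]
EQ      → [0]
PUSH 11 → [0, 11]
SWAP    → [11, 0]
OVER    → [11, 0, 11]
DUP     → [11, 0, 11, 11]

[11, 0, 11, 11]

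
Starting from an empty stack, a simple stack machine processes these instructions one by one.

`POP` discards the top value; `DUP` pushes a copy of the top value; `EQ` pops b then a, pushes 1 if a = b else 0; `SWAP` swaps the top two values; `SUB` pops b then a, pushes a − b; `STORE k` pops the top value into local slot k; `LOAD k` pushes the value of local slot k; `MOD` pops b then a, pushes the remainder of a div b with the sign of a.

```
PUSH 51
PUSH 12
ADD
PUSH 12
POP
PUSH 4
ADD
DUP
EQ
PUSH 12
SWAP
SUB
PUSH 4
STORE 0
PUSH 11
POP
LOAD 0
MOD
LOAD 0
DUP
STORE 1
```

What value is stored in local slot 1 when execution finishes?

PUSH 51 : 51
PUSH 12 : 51 12
ADD     : 63
PUSH 12 : 63 12
POP     : 63
PUSH 4  : 63 4
ADD     : 67
DUP     : 67 67
EQ      : 1
PUSH 12 : 1 12
SWAP    : 12 1
SUB     : 11
PUSH 4  : 11 4
STORE 0 : 11
PUSH 11 : 11 11
POP     : 11
LOAD 0  : 11 4
MOD     : 3
LOAD 0  : 3 4
DUP     : 3 4 4
STORE 1 : 3 4

4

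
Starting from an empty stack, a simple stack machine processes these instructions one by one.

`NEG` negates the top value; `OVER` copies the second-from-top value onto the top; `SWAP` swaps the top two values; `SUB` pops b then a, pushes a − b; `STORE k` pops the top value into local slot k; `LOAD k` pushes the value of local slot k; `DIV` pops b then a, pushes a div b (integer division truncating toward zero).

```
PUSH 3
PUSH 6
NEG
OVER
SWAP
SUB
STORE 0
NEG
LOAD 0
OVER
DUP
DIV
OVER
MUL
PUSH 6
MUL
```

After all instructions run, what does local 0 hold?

PUSH 3  : 3
PUSH 6  : 3 6
NEG     : 3 -6
OVER    : 3 -6 3
SWAP    : 3 3 -6
SUB     : 3 9
STORE 0 : 3
NEG     : -3
LOAD 0  : -3 9
OVER    : -3 9 -3
DUP     : -3 9 -3 -3
DIV     : -3 9 1
OVER    : -3 9 1 9
MUL     : -3 9 9
PUSH 6  : -3 9 9 6
MUL     : -3 9 54

9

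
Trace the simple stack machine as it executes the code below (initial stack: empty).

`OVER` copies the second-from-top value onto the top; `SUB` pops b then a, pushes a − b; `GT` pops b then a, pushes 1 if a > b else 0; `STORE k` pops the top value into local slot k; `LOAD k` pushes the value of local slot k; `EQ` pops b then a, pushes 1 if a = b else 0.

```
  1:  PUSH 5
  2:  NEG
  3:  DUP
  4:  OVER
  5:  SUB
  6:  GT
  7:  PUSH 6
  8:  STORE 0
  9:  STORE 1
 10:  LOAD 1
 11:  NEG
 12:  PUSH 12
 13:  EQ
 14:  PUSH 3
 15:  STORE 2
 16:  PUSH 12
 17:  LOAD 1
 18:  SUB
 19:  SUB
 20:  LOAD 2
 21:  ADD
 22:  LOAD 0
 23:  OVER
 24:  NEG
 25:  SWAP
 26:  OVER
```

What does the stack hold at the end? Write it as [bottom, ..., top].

PUSH 5   [5]
NEG      [-5]
DUP      [-5, -5]
OVER     [-5, -5, -5]
SUB      [-5, 0]
GT       [0]
PUSH 6   [0, 6]
STORE 0  [0]
STORE 1  []
LOAD 1   [0]
NEG      [0]
PUSH 12  [0, 12]
EQ       [0]
PUSH 3   [0, 3]
STORE 2  [0]
PUSH 12  [0, 12]
LOAD 1   [0, 12, 0]
SUB      [0, 12]
SUB      [-12]
LOAD 2   [-12, 3]
ADD      [-9]
LOAD 0   [-9, 6]
OVER     [-9, 6, -9]
NEG      [-9, 6, 9]
SWAP     [-9, 9, 6]
OVER     [-9, 9, 6, 9]

[-9, 9, 6, 9]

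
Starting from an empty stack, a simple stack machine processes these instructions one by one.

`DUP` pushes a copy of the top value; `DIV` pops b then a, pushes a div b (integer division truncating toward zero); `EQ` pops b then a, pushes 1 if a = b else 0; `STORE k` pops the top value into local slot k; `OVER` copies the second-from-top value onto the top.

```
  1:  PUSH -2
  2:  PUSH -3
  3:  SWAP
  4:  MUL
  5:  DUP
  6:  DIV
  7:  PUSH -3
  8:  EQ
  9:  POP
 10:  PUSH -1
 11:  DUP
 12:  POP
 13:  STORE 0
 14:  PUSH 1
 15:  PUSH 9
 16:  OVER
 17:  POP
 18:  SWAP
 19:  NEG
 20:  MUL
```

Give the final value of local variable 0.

-1

PUSH -2 : -2
PUSH -3 : -2 -3
SWAP    : -3 -2
MUL     : 6
DUP     : 6 6
DIV     : 1
PUSH -3 : 1 -3
EQ      : 0
POP     : (empty)
PUSH -1 : -1
DUP     : -1 -1
POP     : -1
STORE 0 : (empty)
PUSH 1  : 1
PUSH 9  : 1 9
OVER    : 1 9 1
POP     : 1 9
SWAP    : 9 1
NEG     : 9 -1
MUL     : -9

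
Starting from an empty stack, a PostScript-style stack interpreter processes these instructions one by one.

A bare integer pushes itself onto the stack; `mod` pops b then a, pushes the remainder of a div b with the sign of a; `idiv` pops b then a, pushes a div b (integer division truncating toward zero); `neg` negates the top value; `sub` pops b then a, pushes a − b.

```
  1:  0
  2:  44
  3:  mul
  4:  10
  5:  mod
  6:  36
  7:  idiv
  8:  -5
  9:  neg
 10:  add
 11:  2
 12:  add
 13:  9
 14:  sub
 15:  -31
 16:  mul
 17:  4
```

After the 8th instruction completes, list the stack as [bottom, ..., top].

[0, -5]

0    : [0]
44   : [0, 44]
mul  : [0]
10   : [0, 10]
mod  : [0]
36   : [0, 36]
idiv : [0]
-5   : [0, -5]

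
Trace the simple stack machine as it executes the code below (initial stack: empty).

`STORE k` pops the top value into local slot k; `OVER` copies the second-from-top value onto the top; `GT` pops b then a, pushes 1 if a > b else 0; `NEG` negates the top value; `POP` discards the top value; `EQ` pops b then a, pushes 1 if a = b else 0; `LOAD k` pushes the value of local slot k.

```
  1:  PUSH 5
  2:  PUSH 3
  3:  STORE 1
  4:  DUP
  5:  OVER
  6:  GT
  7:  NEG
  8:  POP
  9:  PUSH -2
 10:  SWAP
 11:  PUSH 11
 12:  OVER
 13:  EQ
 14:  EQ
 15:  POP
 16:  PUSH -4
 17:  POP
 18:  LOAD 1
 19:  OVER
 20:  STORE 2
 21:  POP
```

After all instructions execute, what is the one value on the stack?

PUSH 5   5
PUSH 3   5 3
STORE 1  5
DUP      5 5
OVER     5 5 5
GT       5 0
NEG      5 0
POP      5
PUSH -2  5 -2
SWAP     -2 5
PUSH 11  -2 5 11
OVER     -2 5 11 5
EQ       -2 5 0
EQ       -2 0
POP      -2
PUSH -4  -2 -4
POP      -2
LOAD 1   -2 3
OVER     -2 3 -2
STORE 2  -2 3
POP      -2

-2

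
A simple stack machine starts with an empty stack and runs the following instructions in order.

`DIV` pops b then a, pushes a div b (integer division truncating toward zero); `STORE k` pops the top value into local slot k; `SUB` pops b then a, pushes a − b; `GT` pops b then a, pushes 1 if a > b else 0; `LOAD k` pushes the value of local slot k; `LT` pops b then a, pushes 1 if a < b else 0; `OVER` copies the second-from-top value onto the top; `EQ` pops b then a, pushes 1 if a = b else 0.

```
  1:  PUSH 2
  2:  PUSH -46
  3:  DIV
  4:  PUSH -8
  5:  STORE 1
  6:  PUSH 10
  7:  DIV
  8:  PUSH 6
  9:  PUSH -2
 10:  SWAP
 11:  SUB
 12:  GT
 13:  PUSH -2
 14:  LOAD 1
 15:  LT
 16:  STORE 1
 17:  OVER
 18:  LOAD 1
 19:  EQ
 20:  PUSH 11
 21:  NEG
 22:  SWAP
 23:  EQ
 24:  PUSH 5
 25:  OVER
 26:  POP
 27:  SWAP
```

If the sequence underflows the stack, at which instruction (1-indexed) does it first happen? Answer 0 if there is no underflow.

17

PUSH 2   → [2]
PUSH -46 → [2, -46]
DIV      → [0]
PUSH -8  → [0, -8]
STORE 1  → [0]
PUSH 10  → [0, 10]
DIV      → [0]
PUSH 6   → [0, 6]
PUSH -2  → [0, 6, -2]
SWAP     → [0, -2, 6]
SUB      → [0, -8]
GT       → [1]
PUSH -2  → [1, -2]
LOAD 1   → [1, -2, -8]
LT       → [1, 0]
STORE 1  → [1]
OVER  — needs 2 operands, stack has 1 → underflow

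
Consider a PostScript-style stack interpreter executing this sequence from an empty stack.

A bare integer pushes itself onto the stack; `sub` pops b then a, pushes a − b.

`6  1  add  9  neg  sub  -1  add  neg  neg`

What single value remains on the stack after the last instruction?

15

6    [6]
1    [6, 1]
add  [7]
9    [7, 9]
neg  [7, -9]
sub  [16]
-1   [16, -1]
add  [15]
neg  [-15]
neg  [15]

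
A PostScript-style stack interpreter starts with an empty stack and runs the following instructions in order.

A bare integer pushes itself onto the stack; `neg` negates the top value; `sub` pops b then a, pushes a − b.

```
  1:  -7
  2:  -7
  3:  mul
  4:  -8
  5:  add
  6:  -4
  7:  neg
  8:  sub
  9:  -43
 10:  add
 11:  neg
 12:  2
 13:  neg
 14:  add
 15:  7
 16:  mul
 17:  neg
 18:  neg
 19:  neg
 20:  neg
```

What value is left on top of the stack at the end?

28

-7  : -7
-7  : -7 -7
mul : 49
-8  : 49 -8
add : 41
-4  : 41 -4
neg : 41 4
sub : 37
-43 : 37 -43
add : -6
neg : 6
2   : 6 2
neg : 6 -2
add : 4
7   : 4 7
mul : 28
neg : -28
neg : 28
neg : -28
neg : 28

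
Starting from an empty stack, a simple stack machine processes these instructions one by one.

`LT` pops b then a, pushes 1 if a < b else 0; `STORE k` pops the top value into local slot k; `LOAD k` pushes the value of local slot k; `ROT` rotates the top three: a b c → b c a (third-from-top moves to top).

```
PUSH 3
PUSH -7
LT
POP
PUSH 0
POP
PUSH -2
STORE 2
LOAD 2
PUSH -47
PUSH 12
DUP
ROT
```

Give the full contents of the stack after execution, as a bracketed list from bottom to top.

PUSH 3   -> 3
PUSH -7  -> 3 -7
LT       -> 0
POP      -> (empty)
PUSH 0   -> 0
POP      -> (empty)
PUSH -2  -> -2
STORE 2  -> (empty)
LOAD 2   -> -2
PUSH -47 -> -2 -47
PUSH 12  -> -2 -47 12
DUP      -> -2 -47 12 12
ROT      -> -2 12 12 -47

[-2, 12, 12, -47]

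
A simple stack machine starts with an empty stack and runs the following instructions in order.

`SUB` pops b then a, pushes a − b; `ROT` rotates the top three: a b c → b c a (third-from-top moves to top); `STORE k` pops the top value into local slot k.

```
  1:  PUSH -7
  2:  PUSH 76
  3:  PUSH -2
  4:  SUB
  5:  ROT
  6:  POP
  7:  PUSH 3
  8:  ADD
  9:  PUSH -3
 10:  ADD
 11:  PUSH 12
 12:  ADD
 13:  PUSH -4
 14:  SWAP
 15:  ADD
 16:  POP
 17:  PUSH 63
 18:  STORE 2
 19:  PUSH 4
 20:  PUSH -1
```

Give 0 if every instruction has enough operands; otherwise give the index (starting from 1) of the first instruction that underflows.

5

PUSH -7 → [-7]
PUSH 76 → [-7, 76]
PUSH -2 → [-7, 76, -2]
SUB     → [-7, 78]
ROT  — needs 3 operands, stack has 2 → underflow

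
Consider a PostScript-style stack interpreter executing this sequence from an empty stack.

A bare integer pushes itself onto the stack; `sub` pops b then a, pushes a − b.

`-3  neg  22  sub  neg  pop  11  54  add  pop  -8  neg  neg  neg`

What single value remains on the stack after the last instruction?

-3   [-3]
neg  [3]
22   [3, 22]
sub  [-19]
neg  [19]
pop  []
11   [11]
54   [11, 54]
add  [65]
pop  []
-8   [-8]
neg  [8]
neg  [-8]
neg  [8]

8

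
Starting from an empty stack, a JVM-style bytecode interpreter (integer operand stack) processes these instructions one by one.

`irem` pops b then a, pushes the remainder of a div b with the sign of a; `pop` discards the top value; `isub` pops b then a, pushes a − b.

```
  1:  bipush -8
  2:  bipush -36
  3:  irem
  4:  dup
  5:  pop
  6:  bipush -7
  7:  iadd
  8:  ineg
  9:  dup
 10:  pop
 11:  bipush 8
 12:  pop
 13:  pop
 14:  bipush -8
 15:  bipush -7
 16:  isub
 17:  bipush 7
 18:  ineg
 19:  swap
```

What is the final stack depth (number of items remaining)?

2

bipush -8  → -8
bipush -36 → -8 -36
irem       → -8
dup        → -8 -8
pop        → -8
bipush -7  → -8 -7
iadd       → -15
ineg       → 15
dup        → 15 15
pop        → 15
bipush 8   → 15 8
pop        → 15
pop        → (empty)
bipush -8  → -8
bipush -7  → -8 -7
isub       → -1
bipush 7   → -1 7
ineg       → -1 -7
swap       → -7 -1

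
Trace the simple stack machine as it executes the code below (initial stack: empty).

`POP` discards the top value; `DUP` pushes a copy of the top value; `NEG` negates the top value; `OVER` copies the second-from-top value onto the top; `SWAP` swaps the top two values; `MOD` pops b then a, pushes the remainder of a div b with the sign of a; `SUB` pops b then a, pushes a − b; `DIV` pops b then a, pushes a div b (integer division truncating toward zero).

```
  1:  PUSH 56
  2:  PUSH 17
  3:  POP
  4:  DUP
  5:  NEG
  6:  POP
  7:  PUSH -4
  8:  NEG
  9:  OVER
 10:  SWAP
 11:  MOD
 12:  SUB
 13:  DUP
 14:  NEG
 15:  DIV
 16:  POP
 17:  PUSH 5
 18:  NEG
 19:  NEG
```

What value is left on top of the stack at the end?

PUSH 56 -> [56]
PUSH 17 -> [56, 17]
POP     -> [56]
DUP     -> [56, 56]
NEG     -> [56, -56]
POP     -> [56]
PUSH -4 -> [56, -4]
NEG     -> [56, 4]
OVER    -> [56, 4, 56]
SWAP    -> [56, 56, 4]
MOD     -> [56, 0]
SUB     -> [56]
DUP     -> [56, 56]
NEG     -> [56, -56]
DIV     -> [-1]
POP     -> []
PUSH 5  -> [5]
NEG     -> [-5]
NEG     -> [5]

5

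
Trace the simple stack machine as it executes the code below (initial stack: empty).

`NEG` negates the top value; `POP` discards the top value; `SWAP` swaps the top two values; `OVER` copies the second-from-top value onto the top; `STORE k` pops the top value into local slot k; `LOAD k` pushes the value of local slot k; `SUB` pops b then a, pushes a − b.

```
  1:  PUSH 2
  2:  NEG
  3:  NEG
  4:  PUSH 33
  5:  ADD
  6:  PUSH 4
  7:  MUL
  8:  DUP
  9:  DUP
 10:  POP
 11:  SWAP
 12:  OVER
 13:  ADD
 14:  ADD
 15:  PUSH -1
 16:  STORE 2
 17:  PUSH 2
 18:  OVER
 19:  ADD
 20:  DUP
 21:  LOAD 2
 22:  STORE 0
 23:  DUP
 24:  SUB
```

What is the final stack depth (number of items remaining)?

3

PUSH 2  → [2]
NEG     → [-2]
NEG     → [2]
PUSH 33 → [2, 33]
ADD     → [35]
PUSH 4  → [35, 4]
MUL     → [140]
DUP     → [140, 140]
DUP     → [140, 140, 140]
POP     → [140, 140]
SWAP    → [140, 140]
OVER    → [140, 140, 140]
ADD     → [140, 280]
ADD     → [420]
PUSH -1 → [420, -1]
STORE 2 → [420]
PUSH 2  → [420, 2]
OVER    → [420, 2, 420]
ADD     → [420, 422]
DUP     → [420, 422, 422]
LOAD 2  → [420, 422, 422, -1]
STORE 0 → [420, 422, 422]
DUP     → [420, 422, 422, 422]
SUB     → [420, 422, 0]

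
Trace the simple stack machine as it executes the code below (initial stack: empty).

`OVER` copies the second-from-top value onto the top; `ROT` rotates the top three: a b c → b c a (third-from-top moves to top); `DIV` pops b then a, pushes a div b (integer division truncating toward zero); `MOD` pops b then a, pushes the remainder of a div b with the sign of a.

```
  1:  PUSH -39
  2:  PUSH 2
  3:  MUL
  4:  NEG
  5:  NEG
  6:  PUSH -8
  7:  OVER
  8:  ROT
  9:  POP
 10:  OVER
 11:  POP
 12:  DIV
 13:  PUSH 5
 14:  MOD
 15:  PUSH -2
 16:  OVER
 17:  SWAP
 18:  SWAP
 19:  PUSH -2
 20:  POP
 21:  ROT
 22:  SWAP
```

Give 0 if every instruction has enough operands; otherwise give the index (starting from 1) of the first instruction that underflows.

PUSH -39  -39
PUSH 2    -39 2
MUL       -78
NEG       78
NEG       -78
PUSH -8   -78 -8
OVER      -78 -8 -78
ROT       -8 -78 -78
POP       -8 -78
OVER      -8 -78 -8
POP       -8 -78
DIV       0
PUSH 5    0 5
MOD       0
PUSH -2   0 -2
OVER      0 -2 0
SWAP      0 0 -2
SWAP      0 -2 0
PUSH -2   0 -2 0 -2
POP       0 -2 0
ROT       -2 0 0
SWAP      -2 0 0

0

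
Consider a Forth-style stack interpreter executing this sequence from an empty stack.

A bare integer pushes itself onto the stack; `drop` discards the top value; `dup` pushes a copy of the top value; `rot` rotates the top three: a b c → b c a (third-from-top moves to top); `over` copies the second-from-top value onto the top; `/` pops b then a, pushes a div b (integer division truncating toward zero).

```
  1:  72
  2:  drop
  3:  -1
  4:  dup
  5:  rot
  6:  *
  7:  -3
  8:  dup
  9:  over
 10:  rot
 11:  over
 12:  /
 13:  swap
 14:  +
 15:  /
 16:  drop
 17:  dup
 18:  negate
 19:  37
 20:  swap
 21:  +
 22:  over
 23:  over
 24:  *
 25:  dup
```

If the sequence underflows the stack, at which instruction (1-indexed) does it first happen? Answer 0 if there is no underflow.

72   → 72
drop → (empty)
-1   → -1
dup  → -1 -1
rot  — needs 3 operands, stack has 2 → underflow

5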